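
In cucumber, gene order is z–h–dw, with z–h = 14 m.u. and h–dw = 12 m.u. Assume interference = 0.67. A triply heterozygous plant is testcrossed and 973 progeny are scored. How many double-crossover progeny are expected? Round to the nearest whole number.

5

Map distances give recombination frequencies of 0.140 and 0.120 for the two intervals.
With interference 0.67 (so coincidence = 0.33), expected double-crossover frequency = 0.140 × 0.120 × 0.33 = 0.00554.
Expected number = 0.00554 × 973 = 5.39 ≈ 5.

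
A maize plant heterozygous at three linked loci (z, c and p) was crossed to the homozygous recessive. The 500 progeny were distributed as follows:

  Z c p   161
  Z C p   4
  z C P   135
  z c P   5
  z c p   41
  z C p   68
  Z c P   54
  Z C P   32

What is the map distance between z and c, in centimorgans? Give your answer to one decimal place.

16.4 centimorgans

The two most frequent reciprocal classes, Z c p and z C P, are the parental types, so the F1 was Z c p / z C P.
The two rarest classes, Z C p and z c P, are the double crossovers. Comparing them with the parentals, only the c allele has switched, so c is the middle locus and the order is z – c – p.
Crossovers in the z–c interval produce the single-crossover classes z c p and Z C P (41 + 32 = 73) plus the double crossovers (9).
RF(z–c) = (73 + 9) / 500 = 82/500 = 0.1640 → 16.4 centimorgans.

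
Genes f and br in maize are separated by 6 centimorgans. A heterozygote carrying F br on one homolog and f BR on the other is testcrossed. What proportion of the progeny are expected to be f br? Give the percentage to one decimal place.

3.0%

A map distance of 6 centimorgans corresponds to a recombination frequency of 0.060.
The F1 is F br / f BR, so f br is a recombinant gamete class with expected frequency r/2 = 0.060/2 = 0.0300.
That is 0.0300 = 3.0% of the progeny.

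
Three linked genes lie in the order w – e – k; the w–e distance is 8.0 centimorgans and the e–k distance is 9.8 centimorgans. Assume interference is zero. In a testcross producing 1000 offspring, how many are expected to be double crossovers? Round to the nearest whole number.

Map distances give recombination frequencies of 0.080 and 0.098 for the two intervals.
With no interference, expected double-crossover frequency = 0.080 × 0.098 = 0.00784.
Expected number = 0.00784 × 1000 = 7.84 ≈ 8.

8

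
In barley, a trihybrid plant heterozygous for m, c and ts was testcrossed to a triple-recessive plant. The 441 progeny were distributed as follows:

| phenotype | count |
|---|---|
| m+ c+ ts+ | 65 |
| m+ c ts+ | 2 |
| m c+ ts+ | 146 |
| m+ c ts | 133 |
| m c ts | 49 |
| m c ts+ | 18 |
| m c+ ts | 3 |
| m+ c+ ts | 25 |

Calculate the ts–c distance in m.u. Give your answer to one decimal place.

10.9 m.u.

The two most frequent reciprocal classes, m+ c ts and m c+ ts+, are the parental types, so the F1 was m+ c ts / m c+ ts+.
The two rarest classes, m+ c ts+ and m c+ ts, are the double crossovers. Comparing them with the parentals, only the ts allele has switched, so ts is the middle locus and the order is m – ts – c.
Crossovers in the ts–c interval produce the single-crossover classes m+ c+ ts and m c ts+ (25 + 18 = 43) plus the double crossovers (5).
RF(ts–c) = (43 + 5) / 441 = 48/441 = 0.1088 → 10.9 m.u.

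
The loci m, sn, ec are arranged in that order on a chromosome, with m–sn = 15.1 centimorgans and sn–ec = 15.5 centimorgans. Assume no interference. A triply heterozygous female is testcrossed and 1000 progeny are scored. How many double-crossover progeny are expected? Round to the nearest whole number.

Map distances give recombination frequencies of 0.151 and 0.155 for the two intervals.
With no interference, expected double-crossover frequency = 0.151 × 0.155 = 0.02340.
Expected number = 0.02340 × 1000 = 23.40 ≈ 23.

23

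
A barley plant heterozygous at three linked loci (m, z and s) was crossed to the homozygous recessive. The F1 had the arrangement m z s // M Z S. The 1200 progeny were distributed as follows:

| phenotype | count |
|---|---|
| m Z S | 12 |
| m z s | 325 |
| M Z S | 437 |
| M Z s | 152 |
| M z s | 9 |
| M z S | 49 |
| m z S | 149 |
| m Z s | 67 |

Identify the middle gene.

m

The two rarest classes, M z s and m Z S, are the double crossovers. Comparing them with the parentals, only the m allele has switched, so m is the middle locus and the order is s – m – z.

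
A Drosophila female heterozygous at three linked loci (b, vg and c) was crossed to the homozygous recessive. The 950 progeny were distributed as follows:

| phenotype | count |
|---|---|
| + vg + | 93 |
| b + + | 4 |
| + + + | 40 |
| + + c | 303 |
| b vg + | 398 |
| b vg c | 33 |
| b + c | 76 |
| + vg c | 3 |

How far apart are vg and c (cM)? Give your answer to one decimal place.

The two most frequent reciprocal classes, + + c and b vg +, are the parental types, so the F1 was + + c / b vg +.
The two rarest classes, + vg c and b + +, are the double crossovers. Comparing them with the parentals, only the vg allele has switched, so vg is the middle locus and the order is c – vg – b.
Crossovers in the c–vg interval produce the single-crossover classes + + + and b vg c (40 + 33 = 73) plus the double crossovers (7).
RF(c–vg) = (73 + 7) / 950 = 80/950 = 0.0842 → 8.4 cM.

8.4 cM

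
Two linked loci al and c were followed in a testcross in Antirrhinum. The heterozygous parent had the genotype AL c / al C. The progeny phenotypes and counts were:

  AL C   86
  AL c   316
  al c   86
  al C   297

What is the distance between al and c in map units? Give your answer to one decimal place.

The recombinant classes are AL C and al c: 86 + 86 = 172.
Recombination frequency = 172/785 = 0.2191 ≈ 21.9%, i.e. 21.9 map units.

21.9 map units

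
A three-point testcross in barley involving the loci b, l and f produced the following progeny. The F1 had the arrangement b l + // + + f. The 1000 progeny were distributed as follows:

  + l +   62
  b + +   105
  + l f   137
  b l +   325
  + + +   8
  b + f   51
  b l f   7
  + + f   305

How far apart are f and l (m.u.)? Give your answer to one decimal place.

25.7 m.u.

The two rarest classes, b l f and + + +, are the double crossovers. Comparing them with the parentals, only the f allele has switched, so f is the middle locus and the order is l – f – b.
Crossovers in the l–f interval produce the single-crossover classes b + + and + l f (105 + 137 = 242) plus the double crossovers (15).
RF(l–f) = (242 + 15) / 1000 = 257/1000 = 0.2570 → 25.7 m.u.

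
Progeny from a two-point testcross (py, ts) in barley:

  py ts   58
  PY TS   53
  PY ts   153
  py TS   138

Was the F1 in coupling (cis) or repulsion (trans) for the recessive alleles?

The two most frequent classes are PY ts (153) and py TS (138); these are the parental (non-recombinant) types.
So the F1 carried PY ts on one chromosome and py TS on the other — the recessive alleles are on opposite chromosomes (trans / repulsion).

trans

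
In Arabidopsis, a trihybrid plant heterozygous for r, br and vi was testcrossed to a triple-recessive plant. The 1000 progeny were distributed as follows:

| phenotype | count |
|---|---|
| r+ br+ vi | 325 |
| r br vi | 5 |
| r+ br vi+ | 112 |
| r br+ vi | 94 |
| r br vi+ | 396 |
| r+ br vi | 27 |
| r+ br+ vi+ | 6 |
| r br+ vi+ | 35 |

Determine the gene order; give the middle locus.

vi

The two most frequent reciprocal classes, r br vi+ and r+ br+ vi, are the parental types, so the F1 was r br vi+ / r+ br+ vi.
The two rarest classes, r br vi and r+ br+ vi+, are the double crossovers. Comparing them with the parentals, only the vi allele has switched, so vi is the middle locus and the order is br – vi – r.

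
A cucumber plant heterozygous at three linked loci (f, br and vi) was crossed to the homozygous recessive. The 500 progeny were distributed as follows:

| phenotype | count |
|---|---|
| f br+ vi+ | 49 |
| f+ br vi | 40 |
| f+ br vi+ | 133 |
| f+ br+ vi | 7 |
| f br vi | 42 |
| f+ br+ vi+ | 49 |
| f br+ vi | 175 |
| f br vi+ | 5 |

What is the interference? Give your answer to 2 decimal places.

The two most frequent reciprocal classes, f+ br vi+ and f br+ vi, are the parental types, so the F1 was f+ br vi+ / f br+ vi.
The two rarest classes, f br vi+ and f+ br+ vi, are the double crossovers. Comparing them with the parentals, only the f allele has switched, so f is the middle locus and the order is br – f – vi.
br–f: (91 + 12)/500 = 0.2060; f–vi: (89 + 12)/500 = 0.2020.
Expected DCO frequency = 0.2060 × 0.2020 ≈ 0.04161; observed = 12/500 ≈ 0.02400.
Coefficient of coincidence = 0.02400/0.04161 ≈ 0.58; interference = 1 − 0.58 = 0.42.

0.42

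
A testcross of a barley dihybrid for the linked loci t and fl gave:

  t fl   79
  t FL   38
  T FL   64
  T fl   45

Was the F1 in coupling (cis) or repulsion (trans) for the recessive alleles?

The two most frequent classes are T FL (64) and t fl (79); these are the parental (non-recombinant) types.
So the F1 carried T FL on one chromosome and t fl on the other — the recessive alleles are on the same chromosome (cis / coupling).

cis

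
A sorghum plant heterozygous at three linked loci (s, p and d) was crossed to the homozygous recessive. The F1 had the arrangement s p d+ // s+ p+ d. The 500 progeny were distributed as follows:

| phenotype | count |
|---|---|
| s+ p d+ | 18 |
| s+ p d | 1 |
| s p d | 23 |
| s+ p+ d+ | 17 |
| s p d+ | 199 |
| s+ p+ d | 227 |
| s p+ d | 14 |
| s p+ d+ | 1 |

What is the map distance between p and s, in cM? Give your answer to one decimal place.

The two rarest classes, s p+ d+ and s+ p d, are the double crossovers. Comparing them with the parentals, only the p allele has switched, so p is the middle locus and the order is s – p – d.
Crossovers in the s–p interval produce the single-crossover classes s+ p d+ and s p+ d (18 + 14 = 32) plus the double crossovers (2).
RF(s–p) = (32 + 2) / 500 = 34/500 = 0.0680 → 6.8 cM.

6.8 cM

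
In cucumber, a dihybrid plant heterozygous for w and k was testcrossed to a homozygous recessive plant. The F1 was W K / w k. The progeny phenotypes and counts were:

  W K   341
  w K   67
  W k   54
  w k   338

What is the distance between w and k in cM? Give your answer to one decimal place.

The recombinant classes are W k and w K: 54 + 67 = 121.
Recombination frequency = 121/800 = 0.1512 ≈ 15.1%, i.e. 15.1 cM.

15.1 cM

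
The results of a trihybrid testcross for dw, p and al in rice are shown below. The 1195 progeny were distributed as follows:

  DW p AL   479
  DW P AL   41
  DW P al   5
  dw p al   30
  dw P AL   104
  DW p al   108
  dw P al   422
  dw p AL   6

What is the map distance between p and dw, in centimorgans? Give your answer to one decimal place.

The two most frequent reciprocal classes, DW p AL and dw P al, are the parental types, so the F1 was DW p AL / dw P al.
The two rarest classes, dw p AL and DW P al, are the double crossovers. Comparing them with the parentals, only the dw allele has switched, so dw is the middle locus and the order is al – dw – p.
Crossovers in the dw–p interval produce the single-crossover classes DW P AL and dw p al (41 + 30 = 71) plus the double crossovers (11).
RF(dw–p) = (71 + 11) / 1195 = 82/1195 = 0.0686 → 6.9 centimorgans.

6.9 centimorgans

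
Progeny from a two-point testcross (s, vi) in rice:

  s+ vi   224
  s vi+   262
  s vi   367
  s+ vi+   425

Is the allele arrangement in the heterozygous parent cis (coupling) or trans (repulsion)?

cis

The two most frequent classes are s+ vi+ (425) and s vi (367); these are the parental (non-recombinant) types.
So the F1 carried s+ vi+ on one chromosome and s vi on the other — the recessive alleles are on the same chromosome (cis / coupling).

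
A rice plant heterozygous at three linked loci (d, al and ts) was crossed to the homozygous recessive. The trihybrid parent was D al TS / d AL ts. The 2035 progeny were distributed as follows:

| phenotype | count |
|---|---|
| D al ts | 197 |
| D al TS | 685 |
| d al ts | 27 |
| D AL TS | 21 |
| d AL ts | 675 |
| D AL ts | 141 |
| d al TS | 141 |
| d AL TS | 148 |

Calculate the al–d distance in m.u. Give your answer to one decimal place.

The two rarest classes, D AL TS and d al ts, are the double crossovers. Comparing them with the parentals, only the al allele has switched, so al is the middle locus and the order is ts – al – d.
Crossovers in the al–d interval produce the single-crossover classes d al TS and D AL ts (141 + 141 = 282) plus the double crossovers (48).
RF(al–d) = (282 + 48) / 2035 = 330/2035 = 0.1622 → 16.2 m.u.

16.2 m.u.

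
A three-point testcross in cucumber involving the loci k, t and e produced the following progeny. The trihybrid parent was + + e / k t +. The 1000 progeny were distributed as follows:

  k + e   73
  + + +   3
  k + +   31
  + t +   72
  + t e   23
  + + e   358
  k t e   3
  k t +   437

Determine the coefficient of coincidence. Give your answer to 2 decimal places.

0.66

The two rarest classes, + + + and k t e, are the double crossovers. Comparing them with the parentals, only the e allele has switched, so e is the middle locus and the order is t – e – k.
t–e: (54 + 6)/1000 = 0.0600; e–k: (145 + 6)/1000 = 0.1510.
Expected DCO frequency = 0.0600 × 0.1510 ≈ 0.00906; observed = 6/1000 ≈ 0.00600.
Coefficient of coincidence = 0.00600/0.00906 ≈ 0.66.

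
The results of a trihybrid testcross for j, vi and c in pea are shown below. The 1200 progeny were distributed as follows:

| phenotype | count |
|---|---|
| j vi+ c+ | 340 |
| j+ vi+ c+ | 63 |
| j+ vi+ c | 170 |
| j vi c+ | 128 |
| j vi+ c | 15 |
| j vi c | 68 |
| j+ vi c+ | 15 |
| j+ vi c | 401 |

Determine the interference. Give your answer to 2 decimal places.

The two most frequent reciprocal classes, j vi+ c+ and j+ vi c, are the parental types, so the F1 was j vi+ c+ / j+ vi c.
The two rarest classes, j vi+ c and j+ vi c+, are the double crossovers. Comparing them with the parentals, only the c allele has switched, so c is the middle locus and the order is vi – c – j.
vi–c: (298 + 30)/1200 = 0.2733; c–j: (131 + 30)/1200 = 0.1342.
Expected DCO frequency = 0.2733 × 0.1342 ≈ 0.03668; observed = 30/1200 ≈ 0.02500.
Coefficient of coincidence = 0.02500/0.03668 ≈ 0.68; interference = 1 − 0.68 = 0.32.

0.32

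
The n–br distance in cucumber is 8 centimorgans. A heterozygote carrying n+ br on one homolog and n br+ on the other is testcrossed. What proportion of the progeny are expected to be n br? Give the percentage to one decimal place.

A map distance of 8 centimorgans corresponds to a recombination frequency of 0.080.
The F1 is n+ br / n br+, so n br is a recombinant gamete class with expected frequency r/2 = 0.080/2 = 0.0400.
That is 0.0400 = 4.0% of the progeny.

4.0%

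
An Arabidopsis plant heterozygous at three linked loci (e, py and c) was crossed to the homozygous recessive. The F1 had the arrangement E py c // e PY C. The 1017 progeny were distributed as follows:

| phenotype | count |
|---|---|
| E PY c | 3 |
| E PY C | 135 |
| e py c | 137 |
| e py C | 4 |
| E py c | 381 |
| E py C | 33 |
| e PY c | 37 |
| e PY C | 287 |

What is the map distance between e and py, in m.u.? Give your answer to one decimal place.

The two rarest classes, E PY c and e py C, are the double crossovers. Comparing them with the parentals, only the py allele has switched, so py is the middle locus and the order is c – py – e.
Crossovers in the py–e interval produce the single-crossover classes e py c and E PY C (137 + 135 = 272) plus the double crossovers (7).
RF(py–e) = (272 + 7) / 1017 = 279/1017 = 0.2743 → 27.4 m.u.

27.4 m.u.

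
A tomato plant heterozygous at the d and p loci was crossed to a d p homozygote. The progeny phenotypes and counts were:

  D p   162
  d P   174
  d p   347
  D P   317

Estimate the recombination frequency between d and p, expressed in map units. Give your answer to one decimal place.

33.6 map units

The two most frequent classes, D P (317) and d p (347), are the parental types, so the F1 was D P / d p.
The recombinant classes are D p and d P: 162 + 174 = 336.
Recombination frequency = 336/1000 = 0.3360 ≈ 33.6%, i.e. 33.6 map units.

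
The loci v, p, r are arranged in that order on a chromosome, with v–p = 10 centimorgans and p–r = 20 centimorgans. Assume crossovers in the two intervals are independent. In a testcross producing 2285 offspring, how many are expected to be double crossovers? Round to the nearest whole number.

46

Map distances give recombination frequencies of 0.100 and 0.200 for the two intervals.
With no interference, expected double-crossover frequency = 0.100 × 0.200 = 0.02000.
Expected number = 0.02000 × 2285 = 45.70 ≈ 46.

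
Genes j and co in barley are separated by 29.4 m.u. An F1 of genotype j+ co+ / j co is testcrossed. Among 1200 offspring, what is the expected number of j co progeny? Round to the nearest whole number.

A map distance of 29.4 m.u. corresponds to a recombination frequency of 0.294.
The F1 is j+ co+ / j co, so j co is a parental gamete class with expected frequency (1 − r)/2 = 0.706/2 = 0.3530.
Expected number = 0.3530 × 1200 = 423.60 ≈ 424.

424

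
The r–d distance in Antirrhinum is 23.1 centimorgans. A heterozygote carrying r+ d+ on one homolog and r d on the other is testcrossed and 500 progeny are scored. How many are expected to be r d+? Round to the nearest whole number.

58

A map distance of 23.1 centimorgans corresponds to a recombination frequency of 0.231.
The F1 is r+ d+ / r d, so r d+ is a recombinant gamete class with expected frequency r/2 = 0.231/2 = 0.1155.
Expected number = 0.1155 × 500 = 57.75 ≈ 58.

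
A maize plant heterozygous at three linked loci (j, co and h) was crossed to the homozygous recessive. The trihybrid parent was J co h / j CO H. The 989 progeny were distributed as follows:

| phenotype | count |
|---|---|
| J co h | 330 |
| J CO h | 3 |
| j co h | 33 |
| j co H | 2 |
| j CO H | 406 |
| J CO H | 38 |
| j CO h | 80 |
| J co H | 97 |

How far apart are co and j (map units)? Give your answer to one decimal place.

7.7 map units

The two rarest classes, J CO h and j co H, are the double crossovers. Comparing them with the parentals, only the co allele has switched, so co is the middle locus and the order is h – co – j.
Crossovers in the co–j interval produce the single-crossover classes j co h and J CO H (33 + 38 = 71) plus the double crossovers (5).
RF(co–j) = (71 + 5) / 989 = 76/989 = 0.0768 → 7.7 map units.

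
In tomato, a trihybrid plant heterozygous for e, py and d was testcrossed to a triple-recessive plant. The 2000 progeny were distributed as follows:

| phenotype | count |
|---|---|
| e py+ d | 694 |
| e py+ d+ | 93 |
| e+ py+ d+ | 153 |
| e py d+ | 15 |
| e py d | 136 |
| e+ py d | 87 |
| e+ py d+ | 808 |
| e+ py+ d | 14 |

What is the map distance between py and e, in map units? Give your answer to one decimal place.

The two most frequent reciprocal classes, e+ py d+ and e py+ d, are the parental types, so the F1 was e+ py d+ / e py+ d.
The two rarest classes, e py d+ and e+ py+ d, are the double crossovers. Comparing them with the parentals, only the e allele has switched, so e is the middle locus and the order is d – e – py.
Crossovers in the e–py interval produce the single-crossover classes e+ py+ d+ and e py d (153 + 136 = 289) plus the double crossovers (29).
RF(e–py) = (289 + 29) / 2000 = 318/2000 = 0.1590 → 15.9 map units.

15.9 map units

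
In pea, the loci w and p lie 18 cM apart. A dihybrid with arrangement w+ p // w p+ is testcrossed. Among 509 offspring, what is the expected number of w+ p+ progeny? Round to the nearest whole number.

46

A map distance of 18 cM corresponds to a recombination frequency of 0.180.
The F1 is w+ p / w p+, so w+ p+ is a recombinant gamete class with expected frequency r/2 = 0.180/2 = 0.0900.
Expected number = 0.0900 × 509 = 45.81 ≈ 46.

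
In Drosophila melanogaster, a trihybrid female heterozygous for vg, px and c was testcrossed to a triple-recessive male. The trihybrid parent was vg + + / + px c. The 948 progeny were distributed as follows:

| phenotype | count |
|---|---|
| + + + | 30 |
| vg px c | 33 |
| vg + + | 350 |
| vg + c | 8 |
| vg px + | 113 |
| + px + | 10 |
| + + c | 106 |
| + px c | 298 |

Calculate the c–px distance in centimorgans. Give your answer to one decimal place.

25.0 centimorgans

The two rarest classes, vg + c and + px +, are the double crossovers. Comparing them with the parentals, only the c allele has switched, so c is the middle locus and the order is px – c – vg.
Crossovers in the px–c interval produce the single-crossover classes vg px + and + + c (113 + 106 = 219) plus the double crossovers (18).
RF(px–c) = (219 + 18) / 948 = 237/948 = 0.2500 → 25.0 centimorgans.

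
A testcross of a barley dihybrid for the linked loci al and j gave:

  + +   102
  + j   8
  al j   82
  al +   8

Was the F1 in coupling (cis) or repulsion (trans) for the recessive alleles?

cis

The two most frequent classes are + + (102) and al j (82); these are the parental (non-recombinant) types.
So the F1 carried + + on one chromosome and al j on the other — the recessive alleles are on the same chromosome (cis / coupling).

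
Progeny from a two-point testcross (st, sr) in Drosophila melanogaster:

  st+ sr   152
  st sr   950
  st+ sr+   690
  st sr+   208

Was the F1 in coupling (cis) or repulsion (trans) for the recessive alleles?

The two most frequent classes are st+ sr+ (690) and st sr (950); these are the parental (non-recombinant) types.
So the F1 carried st+ sr+ on one chromosome and st sr on the other — the recessive alleles are on the same chromosome (cis / coupling).

cis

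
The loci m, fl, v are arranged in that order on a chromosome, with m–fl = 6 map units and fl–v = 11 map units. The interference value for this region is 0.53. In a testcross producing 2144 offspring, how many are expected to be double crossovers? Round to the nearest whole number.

7

Map distances give recombination frequencies of 0.060 and 0.110 for the two intervals.
With interference 0.53 (so coincidence = 0.47), expected double-crossover frequency = 0.060 × 0.110 × 0.47 = 0.00310.
Expected number = 0.00310 × 2144 = 6.65 ≈ 7.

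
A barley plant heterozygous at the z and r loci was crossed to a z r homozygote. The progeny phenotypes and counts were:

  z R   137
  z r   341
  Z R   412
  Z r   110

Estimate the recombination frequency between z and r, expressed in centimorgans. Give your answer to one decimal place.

24.7 centimorgans

The two most frequent classes, Z R (412) and z r (341), are the parental types, so the F1 was Z R / z r.
The recombinant classes are Z r and z R: 110 + 137 = 247.
Recombination frequency = 247/1000 = 0.2470 ≈ 24.7%, i.e. 24.7 centimorgans.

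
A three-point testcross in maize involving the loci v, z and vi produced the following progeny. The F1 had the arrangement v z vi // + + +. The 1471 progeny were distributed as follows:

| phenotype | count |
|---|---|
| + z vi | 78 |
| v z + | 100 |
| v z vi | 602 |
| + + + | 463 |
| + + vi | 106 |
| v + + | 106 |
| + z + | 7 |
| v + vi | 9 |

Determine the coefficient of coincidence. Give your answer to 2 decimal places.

The two rarest classes, v + vi and + z +, are the double crossovers. Comparing them with the parentals, only the z allele has switched, so z is the middle locus and the order is v – z – vi.
v–z: (184 + 16)/1471 = 0.1360; z–vi: (206 + 16)/1471 = 0.1509.
Expected DCO frequency = 0.1360 × 0.1509 ≈ 0.02052; observed = 16/1471 ≈ 0.01088.
Coefficient of coincidence = 0.01088/0.02052 ≈ 0.53.

0.53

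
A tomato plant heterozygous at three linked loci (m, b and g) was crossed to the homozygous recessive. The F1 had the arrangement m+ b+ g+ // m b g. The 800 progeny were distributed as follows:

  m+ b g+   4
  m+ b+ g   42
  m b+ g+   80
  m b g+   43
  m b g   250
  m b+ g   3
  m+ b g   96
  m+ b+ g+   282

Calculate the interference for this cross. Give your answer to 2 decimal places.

0.67

The two rarest classes, m+ b g+ and m b+ g, are the double crossovers. Comparing them with the parentals, only the b allele has switched, so b is the middle locus and the order is g – b – m.
g–b: (85 + 7)/800 = 0.1150; b–m: (176 + 7)/800 = 0.2288.
Expected DCO frequency = 0.1150 × 0.2288 ≈ 0.02631; observed = 7/800 ≈ 0.00875.
Coefficient of coincidence = 0.00875/0.02631 ≈ 0.33; interference = 1 − 0.33 = 0.67.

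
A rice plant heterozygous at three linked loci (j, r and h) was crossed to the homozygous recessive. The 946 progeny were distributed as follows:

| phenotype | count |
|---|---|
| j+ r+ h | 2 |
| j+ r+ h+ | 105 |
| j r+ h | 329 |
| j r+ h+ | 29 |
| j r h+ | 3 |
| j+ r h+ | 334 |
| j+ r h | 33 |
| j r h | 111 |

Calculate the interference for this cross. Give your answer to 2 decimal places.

0.68

The two most frequent reciprocal classes, j r+ h and j+ r h+, are the parental types, so the F1 was j r+ h / j+ r h+.
The two rarest classes, j+ r+ h and j r h+, are the double crossovers. Comparing them with the parentals, only the j allele has switched, so j is the middle locus and the order is r – j – h.
r–j: (216 + 5)/946 = 0.2336; j–h: (62 + 5)/946 = 0.0708.
Expected DCO frequency = 0.2336 × 0.0708 ≈ 0.01654; observed = 5/946 ≈ 0.00529.
Coefficient of coincidence = 0.00529/0.01654 ≈ 0.32; interference = 1 − 0.32 = 0.68.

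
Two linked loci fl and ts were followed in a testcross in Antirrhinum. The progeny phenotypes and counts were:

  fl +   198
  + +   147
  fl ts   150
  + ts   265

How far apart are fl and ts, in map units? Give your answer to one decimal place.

The two most frequent classes, + ts (265) and fl + (198), are the parental types, so the F1 was + ts / fl +.
The recombinant classes are + + and fl ts: 147 + 150 = 297.
Recombination frequency = 297/760 = 0.3908 ≈ 39.1%, i.e. 39.1 map units.

39.1 map units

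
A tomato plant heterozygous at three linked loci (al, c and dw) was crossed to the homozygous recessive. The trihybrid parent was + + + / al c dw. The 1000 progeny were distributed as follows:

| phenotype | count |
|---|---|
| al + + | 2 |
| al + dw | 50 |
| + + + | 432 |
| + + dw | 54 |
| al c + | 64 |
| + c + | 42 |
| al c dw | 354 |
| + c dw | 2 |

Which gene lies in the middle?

The two rarest classes, al + + and + c dw, are the double crossovers. Comparing them with the parentals, only the al allele has switched, so al is the middle locus and the order is dw – al – c.

al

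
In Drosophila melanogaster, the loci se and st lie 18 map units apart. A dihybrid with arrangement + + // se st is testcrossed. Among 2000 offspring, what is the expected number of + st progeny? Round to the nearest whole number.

A map distance of 18 map units corresponds to a recombination frequency of 0.180.
The F1 is + + / se st, so + st is a recombinant gamete class with expected frequency r/2 = 0.180/2 = 0.0900.
Expected number = 0.0900 × 2000 = 180.00 ≈ 180.

180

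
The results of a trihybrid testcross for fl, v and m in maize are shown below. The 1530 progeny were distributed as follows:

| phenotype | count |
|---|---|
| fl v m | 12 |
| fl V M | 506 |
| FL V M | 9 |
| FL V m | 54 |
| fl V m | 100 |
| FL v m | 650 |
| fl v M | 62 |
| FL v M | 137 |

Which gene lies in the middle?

The two most frequent reciprocal classes, FL v m and fl V M, are the parental types, so the F1 was FL v m / fl V M.
The two rarest classes, fl v m and FL V M, are the double crossovers. Comparing them with the parentals, only the fl allele has switched, so fl is the middle locus and the order is m – fl – v.

fl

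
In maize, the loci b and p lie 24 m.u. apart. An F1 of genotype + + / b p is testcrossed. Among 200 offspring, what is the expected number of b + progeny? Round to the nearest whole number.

24

A map distance of 24 m.u. corresponds to a recombination frequency of 0.240.
The F1 is + + / b p, so b + is a recombinant gamete class with expected frequency r/2 = 0.240/2 = 0.1200.
Expected number = 0.1200 × 200 = 24.00 ≈ 24.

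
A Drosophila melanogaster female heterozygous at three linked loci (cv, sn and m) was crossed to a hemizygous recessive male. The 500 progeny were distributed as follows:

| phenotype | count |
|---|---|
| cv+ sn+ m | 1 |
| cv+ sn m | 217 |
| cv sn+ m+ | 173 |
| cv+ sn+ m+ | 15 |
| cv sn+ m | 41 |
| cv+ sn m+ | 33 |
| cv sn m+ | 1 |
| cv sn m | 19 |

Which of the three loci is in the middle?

The two most frequent reciprocal classes, cv sn+ m+ and cv+ sn m, are the parental types, so the F1 was cv sn+ m+ / cv+ sn m.
The two rarest classes, cv sn m+ and cv+ sn+ m, are the double crossovers. Comparing them with the parentals, only the sn allele has switched, so sn is the middle locus and the order is cv – sn – m.

sn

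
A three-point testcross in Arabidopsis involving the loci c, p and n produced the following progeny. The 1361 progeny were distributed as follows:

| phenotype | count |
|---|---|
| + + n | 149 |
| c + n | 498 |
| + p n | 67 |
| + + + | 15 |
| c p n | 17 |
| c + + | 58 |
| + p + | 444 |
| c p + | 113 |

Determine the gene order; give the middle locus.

The two most frequent reciprocal classes, + p + and c + n, are the parental types, so the F1 was + p + / c + n.
The two rarest classes, + + + and c p n, are the double crossovers. Comparing them with the parentals, only the p allele has switched, so p is the middle locus and the order is n – p – c.

p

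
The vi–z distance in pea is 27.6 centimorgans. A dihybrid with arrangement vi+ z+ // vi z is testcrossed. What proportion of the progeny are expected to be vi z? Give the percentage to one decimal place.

36.2%

A map distance of 27.6 centimorgans corresponds to a recombination frequency of 0.276.
The F1 is vi+ z+ / vi z, so vi z is a parental gamete class with expected frequency (1 − r)/2 = 0.724/2 = 0.3620.
That is 0.3620 = 36.2% of the progeny.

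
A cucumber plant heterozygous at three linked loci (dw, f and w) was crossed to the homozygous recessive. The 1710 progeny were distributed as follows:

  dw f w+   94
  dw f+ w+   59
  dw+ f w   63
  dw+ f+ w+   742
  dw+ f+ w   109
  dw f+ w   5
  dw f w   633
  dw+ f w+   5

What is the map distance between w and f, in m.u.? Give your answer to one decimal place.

12.5 m.u.

The two most frequent reciprocal classes, dw+ f+ w+ and dw f w, are the parental types, so the F1 was dw+ f+ w+ / dw f w.
The two rarest classes, dw+ f w+ and dw f+ w, are the double crossovers. Comparing them with the parentals, only the f allele has switched, so f is the middle locus and the order is w – f – dw.
Crossovers in the w–f interval produce the single-crossover classes dw+ f+ w and dw f w+ (109 + 94 = 203) plus the double crossovers (10).
RF(w–f) = (203 + 10) / 1710 = 213/1710 = 0.1246 → 12.5 m.u.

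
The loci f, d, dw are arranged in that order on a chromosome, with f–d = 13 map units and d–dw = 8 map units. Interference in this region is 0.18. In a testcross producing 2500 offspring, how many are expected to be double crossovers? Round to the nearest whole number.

Map distances give recombination frequencies of 0.130 and 0.080 for the two intervals.
With interference 0.18 (so coincidence = 0.82), expected double-crossover frequency = 0.130 × 0.080 × 0.82 = 0.00853.
Expected number = 0.00853 × 2500 = 21.32 ≈ 21.

21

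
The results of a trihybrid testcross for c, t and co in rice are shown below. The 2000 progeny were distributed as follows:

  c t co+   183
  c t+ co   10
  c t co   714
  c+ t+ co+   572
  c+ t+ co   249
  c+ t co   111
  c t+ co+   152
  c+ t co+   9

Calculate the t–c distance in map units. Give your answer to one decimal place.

The two most frequent reciprocal classes, c+ t+ co+ and c t co, are the parental types, so the F1 was c+ t+ co+ / c t co.
The two rarest classes, c+ t co+ and c t+ co, are the double crossovers. Comparing them with the parentals, only the t allele has switched, so t is the middle locus and the order is c – t – co.
Crossovers in the c–t interval produce the single-crossover classes c t+ co+ and c+ t co (152 + 111 = 263) plus the double crossovers (19).
RF(c–t) = (263 + 19) / 2000 = 282/2000 = 0.1410 → 14.1 map units.

14.1 map units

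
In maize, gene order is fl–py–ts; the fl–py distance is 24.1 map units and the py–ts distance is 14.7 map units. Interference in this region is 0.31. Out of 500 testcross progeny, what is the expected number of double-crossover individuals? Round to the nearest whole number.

12

Map distances give recombination frequencies of 0.241 and 0.147 for the two intervals.
With interference 0.31 (so coincidence = 0.69), expected double-crossover frequency = 0.241 × 0.147 × 0.69 = 0.02444.
Expected number = 0.02444 × 500 = 12.22 ≈ 12.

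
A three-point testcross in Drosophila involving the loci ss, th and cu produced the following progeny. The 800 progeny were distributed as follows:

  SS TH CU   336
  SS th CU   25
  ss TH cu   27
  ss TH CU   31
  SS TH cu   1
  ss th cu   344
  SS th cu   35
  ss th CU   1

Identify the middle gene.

The two most frequent reciprocal classes, ss th cu and SS TH CU, are the parental types, so the F1 was ss th cu / SS TH CU.
The two rarest classes, ss th CU and SS TH cu, are the double crossovers. Comparing them with the parentals, only the cu allele has switched, so cu is the middle locus and the order is ss – cu – th.

cu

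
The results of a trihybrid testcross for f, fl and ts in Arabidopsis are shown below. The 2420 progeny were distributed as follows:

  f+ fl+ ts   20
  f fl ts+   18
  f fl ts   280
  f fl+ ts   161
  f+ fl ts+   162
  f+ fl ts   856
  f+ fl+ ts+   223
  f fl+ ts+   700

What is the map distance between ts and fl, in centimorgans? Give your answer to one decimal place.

The two most frequent reciprocal classes, f fl+ ts+ and f+ fl ts, are the parental types, so the F1 was f fl+ ts+ / f+ fl ts.
The two rarest classes, f fl ts+ and f+ fl+ ts, are the double crossovers. Comparing them with the parentals, only the fl allele has switched, so fl is the middle locus and the order is f – fl – ts.
Crossovers in the fl–ts interval produce the single-crossover classes f fl+ ts and f+ fl ts+ (161 + 162 = 323) plus the double crossovers (38).
RF(fl–ts) = (323 + 38) / 2420 = 361/2420 = 0.1492 → 14.9 centimorgans.

14.9 centimorgans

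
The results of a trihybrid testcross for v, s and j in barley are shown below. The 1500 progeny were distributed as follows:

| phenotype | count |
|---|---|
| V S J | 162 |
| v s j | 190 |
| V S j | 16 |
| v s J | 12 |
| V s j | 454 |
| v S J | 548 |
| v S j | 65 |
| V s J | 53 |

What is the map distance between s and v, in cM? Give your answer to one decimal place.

The two most frequent reciprocal classes, V s j and v S J, are the parental types, so the F1 was V s j / v S J.
The two rarest classes, V S j and v s J, are the double crossovers. Comparing them with the parentals, only the s allele has switched, so s is the middle locus and the order is j – s – v.
Crossovers in the s–v interval produce the single-crossover classes v s j and V S J (190 + 162 = 352) plus the double crossovers (28).
RF(s–v) = (352 + 28) / 1500 = 380/1500 = 0.2533 → 25.3 cM.

25.3 cM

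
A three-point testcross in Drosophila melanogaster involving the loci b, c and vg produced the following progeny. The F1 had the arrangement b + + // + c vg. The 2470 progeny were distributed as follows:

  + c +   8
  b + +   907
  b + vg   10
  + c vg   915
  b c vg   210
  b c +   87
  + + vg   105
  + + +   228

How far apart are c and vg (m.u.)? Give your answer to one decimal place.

8.5 m.u.

The two rarest classes, b + vg and + c +, are the double crossovers. Comparing them with the parentals, only the vg allele has switched, so vg is the middle locus and the order is c – vg – b.
Crossovers in the c–vg interval produce the single-crossover classes b c + and + + vg (87 + 105 = 192) plus the double crossovers (18).
RF(c–vg) = (192 + 18) / 2470 = 210/2470 = 0.0850 → 8.5 m.u.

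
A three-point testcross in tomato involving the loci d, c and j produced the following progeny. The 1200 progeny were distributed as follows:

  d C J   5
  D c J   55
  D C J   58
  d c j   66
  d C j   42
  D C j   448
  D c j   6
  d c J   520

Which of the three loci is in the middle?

The two most frequent reciprocal classes, D C j and d c J, are the parental types, so the F1 was D C j / d c J.
The two rarest classes, D c j and d C J, are the double crossovers. Comparing them with the parentals, only the c allele has switched, so c is the middle locus and the order is d – c – j.

c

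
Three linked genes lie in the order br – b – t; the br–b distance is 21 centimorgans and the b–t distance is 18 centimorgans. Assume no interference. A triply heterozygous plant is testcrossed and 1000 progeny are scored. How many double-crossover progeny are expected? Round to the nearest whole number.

Map distances give recombination frequencies of 0.210 and 0.180 for the two intervals.
With no interference, expected double-crossover frequency = 0.210 × 0.180 = 0.03780.
Expected number = 0.03780 × 1000 = 37.80 ≈ 38.

38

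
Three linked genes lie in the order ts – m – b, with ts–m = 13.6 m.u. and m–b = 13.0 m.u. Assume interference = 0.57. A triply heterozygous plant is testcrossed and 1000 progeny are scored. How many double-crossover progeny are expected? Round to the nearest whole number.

8

Map distances give recombination frequencies of 0.136 and 0.130 for the two intervals.
With interference 0.57 (so coincidence = 0.43), expected double-crossover frequency = 0.136 × 0.130 × 0.43 = 0.00760.
Expected number = 0.00760 × 1000 = 7.60 ≈ 8.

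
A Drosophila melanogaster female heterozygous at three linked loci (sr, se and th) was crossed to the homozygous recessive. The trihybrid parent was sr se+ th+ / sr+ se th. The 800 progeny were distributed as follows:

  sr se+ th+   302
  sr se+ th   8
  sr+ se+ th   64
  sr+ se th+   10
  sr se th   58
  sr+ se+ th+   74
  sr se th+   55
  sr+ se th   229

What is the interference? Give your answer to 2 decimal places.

0.30

The two rarest classes, sr se+ th and sr+ se th+, are the double crossovers. Comparing them with the parentals, only the th allele has switched, so th is the middle locus and the order is sr – th – se.
sr–th: (132 + 18)/800 = 0.1875; th–se: (119 + 18)/800 = 0.1713.
Expected DCO frequency = 0.1875 × 0.1713 ≈ 0.03212; observed = 18/800 ≈ 0.02250.
Coefficient of coincidence = 0.02250/0.03212 ≈ 0.70; interference = 1 − 0.70 = 0.30.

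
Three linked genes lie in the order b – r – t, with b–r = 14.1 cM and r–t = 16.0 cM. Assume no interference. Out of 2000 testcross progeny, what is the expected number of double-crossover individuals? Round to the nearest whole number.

45

Map distances give recombination frequencies of 0.141 and 0.160 for the two intervals.
With no interference, expected double-crossover frequency = 0.141 × 0.160 = 0.02256.
Expected number = 0.02256 × 2000 = 45.12 ≈ 45.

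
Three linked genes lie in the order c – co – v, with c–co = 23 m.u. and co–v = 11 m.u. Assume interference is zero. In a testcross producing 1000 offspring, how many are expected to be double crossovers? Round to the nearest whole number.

25

Map distances give recombination frequencies of 0.230 and 0.110 for the two intervals.
With no interference, expected double-crossover frequency = 0.230 × 0.110 = 0.02530.
Expected number = 0.02530 × 1000 = 25.30 ≈ 25.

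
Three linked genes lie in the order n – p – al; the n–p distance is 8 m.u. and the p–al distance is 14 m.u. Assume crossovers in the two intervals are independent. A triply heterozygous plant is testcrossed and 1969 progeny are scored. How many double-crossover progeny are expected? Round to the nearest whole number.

22

Map distances give recombination frequencies of 0.080 and 0.140 for the two intervals.
With no interference, expected double-crossover frequency = 0.080 × 0.140 = 0.01120.
Expected number = 0.01120 × 1969 = 22.05 ≈ 22.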